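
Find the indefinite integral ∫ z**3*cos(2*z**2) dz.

z**2*sin(2*z**2)/4 + cos(2*z**2)/8 + C

Let u = z², du = 2z dz; rewrite as (1/2)∫ u^1·cos(2u) du.
Now integrate by parts 1 time.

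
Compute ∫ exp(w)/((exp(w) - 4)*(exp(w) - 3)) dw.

log(exp(w) - 4) - log(exp(w) - 3) + C

Let u = e^w, du = e^w dw.
The integral becomes ∫ du/((u-3)(u-4)); decompose into partial fractions.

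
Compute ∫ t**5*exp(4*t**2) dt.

Let u = t², du = 2t dt; rewrite as (1/2)∫ u^2·exp(4u) du.
Now integrate by parts 2 times.

(8*t**4 - 4*t**2 + 1)*exp(4*t**2)/64 + C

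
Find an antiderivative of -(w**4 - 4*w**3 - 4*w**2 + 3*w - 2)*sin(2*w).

w**4*cos(2*w)/2 - w**3*sin(2*w) - 2*w**3*cos(2*w) + 3*w**2*sin(2*w) - 7*w**2*cos(2*w)/2 + 7*w*sin(2*w)/2 + 9*w*cos(2*w)/2 - 9*sin(2*w)/4 + 3*cos(2*w)/4 + C

Use integration by parts with u = w**4 - 4*w**3 - 4*w**2 + 3*w - 2, dv = -sin(2*w) dw, so v = cos(2*w)/2.
Apply parts 4 times (tabular method): alternate signs, differentiate u down to 0, integrate dv up.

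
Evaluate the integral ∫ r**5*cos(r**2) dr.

Let u = r², du = 2r dr; rewrite as (1/2)∫ u^2·cos(1u) du.
Now integrate by parts 2 times.

r**4*sin(r**2)/2 + r**2*cos(r**2) - sin(r**2) + C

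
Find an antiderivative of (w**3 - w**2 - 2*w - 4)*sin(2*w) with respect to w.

-w**3*cos(2*w)/2 + 3*w**2*sin(2*w)/4 + w**2*cos(2*w)/2 - w*sin(2*w)/2 + 7*w*cos(2*w)/4 - 7*sin(2*w)/8 + 7*cos(2*w)/4 + C

Use integration by parts with u = w**3 - w**2 - 2*w - 4, dv = sin(2*w) dw, so v = -cos(2*w)/2.
Apply parts 3 times (tabular method): alternate signs, differentiate u down to 0, integrate dv up.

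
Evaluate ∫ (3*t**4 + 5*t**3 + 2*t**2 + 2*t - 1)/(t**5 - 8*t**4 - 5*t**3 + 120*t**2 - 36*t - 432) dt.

Factor the denominator: (t - 6)*(t - 4)*(t - 3)*(t + 2)*(t + 3).
Partial-fraction decomposition: 17/(54*(t + 3)) - 11/(240*(t + 2)) + 401/(90*(t - 3)) - 161/(12*(t - 4)) + 5051/(432*(t - 6)).
Integrate each term: A/(t−a) contributes A·log|t−a|.

5051*log(t - 6)/432 - 161*log(t - 4)/12 + 401*log(t - 3)/90 - 11*log(t + 2)/240 + 17*log(t + 3)/54 + C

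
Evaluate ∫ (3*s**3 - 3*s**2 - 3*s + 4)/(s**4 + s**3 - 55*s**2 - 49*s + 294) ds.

173*log(s - 7)/140 - 2*log(s - 2)/45 - 19*log(s + 3)/40 + 1151*log(s + 7)/504 + C

Factor the denominator: (s - 7)*(s - 2)*(s + 3)*(s + 7).
Partial-fraction decomposition: 1151/(504*(s + 7)) - 19/(40*(s + 3)) - 2/(45*(s - 2)) + 173/(140*(s - 7)).
Integrate each term: A/(s−a) contributes A·log|s−a|.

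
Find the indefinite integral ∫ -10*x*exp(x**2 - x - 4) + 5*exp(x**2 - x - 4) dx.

-5*exp(x**2 - x - 4) + C

Let u = x**2 - x - 4, so du = (2*x - 1) dx.
Rewriting, the integral becomes -5·∫ e^u du = -5·e^u.
Substituting back, u = x**2 - x - 4.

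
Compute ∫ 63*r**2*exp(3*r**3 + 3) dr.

7*exp(3*r**3 + 3) + C

Let u = 3*r**3 + 3, so du = (9*r**2) dr.
Rewriting, the integral becomes 7·∫ e^u du = 7·e^u.
Substituting back, u = 3*r**3 + 3.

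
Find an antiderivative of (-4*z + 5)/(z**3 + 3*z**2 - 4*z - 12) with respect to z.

-3*log(z - 2)/20 - 13*log(z + 2)/4 + 17*log(z + 3)/5 + C

Factor the denominator: (z - 2)*(z + 2)*(z + 3).
Partial-fraction decomposition: 17/(5*(z + 3)) - 13/(4*(z + 2)) - 3/(20*(z - 2)).
Integrate each term: A/(z−a) contributes A·log|z−a|.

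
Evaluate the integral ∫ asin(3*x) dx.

Use integration by parts with u = arcsin(3*x), dv = dx.
Then du = 3/sqrt(-9*x**2 + 1) dx.

x*asin(3*x) + sqrt(-9*x**2 + 1)/3 + C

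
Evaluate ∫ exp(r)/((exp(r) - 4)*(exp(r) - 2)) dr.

log(exp(r) - 4)/2 - log(exp(r) - 2)/2 + C

Let u = e^r, du = e^r dr.
The integral becomes ∫ du/((u-2)(u-4)); decompose into partial fractions.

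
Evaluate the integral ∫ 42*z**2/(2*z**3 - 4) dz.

Let u = 2*z**3 - 4, so du = (6*z**2) dz.
Rewriting, the integral becomes 7·∫ 1/u du = 7·log(u).
Substituting back, u = 2*z**3 - 4.

7*log(2*z**3 - 4) + C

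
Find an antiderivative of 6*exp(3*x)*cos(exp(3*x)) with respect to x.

Let u = exp(3*x), so du = (3*exp(3*x)) dx.
Rewriting, the integral becomes 2·∫ cos(u) du = 2·sin(u).
Substituting back, u = exp(3*x).

2*sin(exp(3*x)) + C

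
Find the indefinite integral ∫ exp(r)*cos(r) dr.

Let I denote the integral. Integrate by parts with u = cos(r), dv = exp(r) dr, so v = exp(r): I = exp(r)*cos(r) + ∫ exp(r)*sin(r) dr.
Apply parts again with u = sin(r), dv = exp(r) dr: ∫ exp(r)*sin(r) dr = exp(r)*sin(r) − I. Substituting back brings back I: I = exp(r)*sin(r) + exp(r)*cos(r) − I.
Solving for I: (1 + 1)·I equals the remaining terms, so I = (1/2)·(exp(r)*sin(r) + exp(r)*cos(r)).

exp(r)*sin(r)/2 + exp(r)*cos(r)/2 + C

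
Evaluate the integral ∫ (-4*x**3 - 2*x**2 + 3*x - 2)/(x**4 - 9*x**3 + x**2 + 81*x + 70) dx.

Factor the denominator: (x - 7)*(x - 5)*(x + 1)*(x + 2).
Partial-fraction decomposition: -16/(63*(x + 2)) - 1/(16*(x + 1)) + 179/(28*(x - 5)) - 1451/(144*(x - 7)).
Integrate each term: A/(x−a) contributes A·log|x−a|.

-1451*log(x - 7)/144 + 179*log(x - 5)/28 - log(x + 1)/16 - 16*log(x + 2)/63 + C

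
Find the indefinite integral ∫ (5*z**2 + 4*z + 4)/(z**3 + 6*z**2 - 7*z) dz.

-4*log(z)/7 + 13*log(z - 1)/8 + 221*log(z + 7)/56 + C

Factor the denominator: z*(z - 1)*(z + 7).
Partial-fraction decomposition: 221/(56*(z + 7)) + 13/(8*(z - 1)) - 4/(7*z).
Integrate each term: A/(z−a) contributes A·log|z−a|.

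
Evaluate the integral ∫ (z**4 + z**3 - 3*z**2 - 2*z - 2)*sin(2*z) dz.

Use integration by parts with u = z**4 + z**3 - 3*z**2 - 2*z - 2, dv = sin(2*z) dz, so v = -cos(2*z)/2.
Apply parts 4 times (tabular method): alternate signs, differentiate u down to 0, integrate dv up.

-z**4*cos(2*z)/2 + z**3*sin(2*z) - z**3*cos(2*z)/2 + 3*z**2*sin(2*z)/4 + 3*z**2*cos(2*z) - 3*z*sin(2*z) + 7*z*cos(2*z)/4 - 7*sin(2*z)/8 - cos(2*z)/2 + C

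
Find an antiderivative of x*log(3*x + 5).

x**2*log(3*x + 5)/2 - x**2/4 + 5*x/6 - 25*log(3*x + 5)/18 + C

Use integration by parts with u = log(3*x + 5), dv = x dx.
Then du = 3/(3*x + 5) dx and v = x**2/2.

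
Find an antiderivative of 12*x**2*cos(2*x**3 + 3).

Let u = 2*x**3 + 3, so du = (6*x**2) dx.
Rewriting, the integral becomes 2·∫ cos(u) du = 2·sin(u).
Substituting back, u = 2*x**3 + 3.

2*sin(2*x**3 + 3) + C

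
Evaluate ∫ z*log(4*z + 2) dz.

z**2*log(4*z + 2)/2 - z**2/4 + z/4 - log(2*z + 1)/8 + C

Use integration by parts with u = log(4*z + 2), dv = z dz.
Then du = 4/(4*z + 2) dz and v = z**2/2.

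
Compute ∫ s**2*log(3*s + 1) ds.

Use integration by parts with u = log(3*s + 1), dv = s**2 ds.
Then du = 3/(3*s + 1) ds and v = s**3/3.

s**3*log(3*s + 1)/3 - s**3/9 + s**2/18 - s/27 + log(3*s + 1)/81 + C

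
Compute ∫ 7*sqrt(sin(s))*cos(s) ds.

14*sin(s)**(3/2)/3 + C

Let u = sin(s), so du = (cos(s)) ds.
Rewriting, the integral becomes 7·∫ √u du = 7·(2/3)u^(3/2).
Substituting back, u = sin(s).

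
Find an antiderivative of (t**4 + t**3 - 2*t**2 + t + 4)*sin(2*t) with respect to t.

-t**4*cos(2*t)/2 + t**3*sin(2*t) - t**3*cos(2*t)/2 + 3*t**2*sin(2*t)/4 + 5*t**2*cos(2*t)/2 - 5*t*sin(2*t)/2 + t*cos(2*t)/4 - sin(2*t)/8 - 13*cos(2*t)/4 + C

Use integration by parts with u = t**4 + t**3 - 2*t**2 + t + 4, dv = sin(2*t) dt, so v = -cos(2*t)/2.
Apply parts 4 times (tabular method): alternate signs, differentiate u down to 0, integrate dv up.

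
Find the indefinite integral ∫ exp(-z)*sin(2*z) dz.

Let I denote the integral. Integrate by parts with u = sin(2*z), dv = exp(-z) dz, so v = -exp(-z): I = -exp(-z)*sin(2*z) + 2·∫ exp(-z)*cos(2*z) dz.
Apply parts again with u = cos(2*z), dv = exp(-z) dz: ∫ exp(-z)*cos(2*z) dz = -exp(-z)*cos(2*z) − 2·I. Substituting back brings back I: I = -exp(-z)*sin(2*z) - 2*exp(-z)*cos(2*z) − 4·I.
Solving for I: (1 + 4)·I equals the remaining terms, so I = (1/5)·(-exp(-z)*sin(2*z) - 2*exp(-z)*cos(2*z)).

-exp(-z)*sin(2*z)/5 - 2*exp(-z)*cos(2*z)/5 + C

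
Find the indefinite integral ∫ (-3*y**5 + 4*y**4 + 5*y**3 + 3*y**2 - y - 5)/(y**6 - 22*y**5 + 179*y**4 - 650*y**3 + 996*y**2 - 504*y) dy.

Factor the denominator: y*(y - 7)*(y - 6)**2*(y - 2)*(y - 1).
Partial-fraction decomposition: 1/(50*(y - 1)) - 13/(160*(y - 2)) + 1314781/(7200*(y - 6)) + 16967/(120*(y - 6)**2) - 12989/(70*(y - 7)) + 5/(504*y).
Integrate each term; A/(y−a) gives A·log|y−a|; A/(y−a)² gives −A/(y−a).

5*log(y)/504 - 12989*log(y - 7)/70 + 1314781*log(y - 6)/7200 - 13*log(y - 2)/160 + log(y - 1)/50 - 16967/(120*y - 720) + C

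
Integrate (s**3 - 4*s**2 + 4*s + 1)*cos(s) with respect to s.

Use integration by parts with u = s**3 - 4*s**2 + 4*s + 1, dv = cos(s) ds, so v = sin(s).
Apply parts 3 times (tabular method): alternate signs, differentiate u down to 0, integrate dv up.

s**3*sin(s) - 4*s**2*sin(s) + 3*s**2*cos(s) - 2*s*sin(s) - 8*s*cos(s) + 9*sin(s) - 2*cos(s) + C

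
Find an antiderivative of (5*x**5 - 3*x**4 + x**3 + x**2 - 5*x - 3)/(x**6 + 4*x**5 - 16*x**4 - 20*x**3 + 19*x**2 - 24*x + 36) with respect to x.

11*log(x - 3)/10 + log(x - 1)/21 - 41*log(x + 2)/60 + 4769*log(x + 6)/1036 - 5*log(x**2 + 1)/148 - 7*atan(x)/74 + C

Factor the denominator: (x - 3)*(x - 1)*(x + 2)*(x + 6)*(x**2 + 1).
Partial-fraction decomposition: -(5*x + 7)/(74*(x**2 + 1)) + 4769/(1036*(x + 6)) - 41/(60*(x + 2)) + 1/(21*(x - 1)) + 11/(10*(x - 3)).
Integrate each term; A/(x−a) gives A·log|x−a|; the (Bx+D)/(x²+p²) term gives a log and an atan.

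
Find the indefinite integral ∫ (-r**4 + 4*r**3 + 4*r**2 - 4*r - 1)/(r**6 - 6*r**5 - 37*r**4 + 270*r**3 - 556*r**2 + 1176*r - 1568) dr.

-431*log(r - 7)/5565 - 47*log(r - 4)/1320 + 23*log(r - 2)/720 + 1775*log(r + 7)/36729 + 139*log(r**2 + 4)/8480 - 87*atan(r/2)/4240 + C

Factor the denominator: (r - 7)*(r - 4)*(r - 2)*(r + 7)*(r**2 + 4).
Partial-fraction decomposition: (139*r - 174)/(4240*(r**2 + 4)) + 1775/(36729*(r + 7)) + 23/(720*(r - 2)) - 47/(1320*(r - 4)) - 431/(5565*(r - 7)).
Integrate each term; A/(r−a) gives A·log|r−a|; the (Br+D)/(r²+p²) term gives a log and an atan.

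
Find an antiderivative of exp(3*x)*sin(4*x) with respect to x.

3*exp(3*x)*sin(4*x)/25 - 4*exp(3*x)*cos(4*x)/25 + C

Let I denote the integral. Integrate by parts with u = sin(4*x), dv = exp(3*x) dx, so v = exp(3*x)/3: I = exp(3*x)*sin(4*x)/3 − (4/3)·∫ exp(3*x)*cos(4*x) dx.
Apply parts again with u = cos(4*x), dv = exp(3*x) dx: ∫ exp(3*x)*cos(4*x) dx = exp(3*x)*cos(4*x)/3 + (4/3)·I. Substituting back brings back I: I = exp(3*x)*sin(4*x)/3 - 4*exp(3*x)*cos(4*x)/9 − (16/9)·I.
Solving for I: (1 + 16/9)·I equals the remaining terms, so I = (9/25)·(exp(3*x)*sin(4*x)/3 - 4*exp(3*x)*cos(4*x)/9).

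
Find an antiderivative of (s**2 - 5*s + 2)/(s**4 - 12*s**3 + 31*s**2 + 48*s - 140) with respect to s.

Factor the denominator: (s - 7)*(s - 5)*(s - 2)*(s + 2).
Partial-fraction decomposition: -4/(63*(s + 2)) - 1/(15*(s - 2)) - 1/(21*(s - 5)) + 8/(45*(s - 7)).
Integrate each term: A/(s−a) contributes A·log|s−a|.

8*log(s - 7)/45 - log(s - 5)/21 - log(s - 2)/15 - 4*log(s + 2)/63 + C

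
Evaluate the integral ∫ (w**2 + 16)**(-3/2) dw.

w/(16*sqrt(w**2 + 16)) + C

Substitute w = 4·tan(θ), so dw = 4·sec(θ)^2 dθ and the radical becomes sqrt(w**2 + 16) = 4·sec(θ) by the Pythagorean identity.
Integrate the resulting trig expression in θ, then back-substitute tan(θ) = w/4, sec(θ) = sqrt(w**2 + 16)/4 (absorbing any constant into C).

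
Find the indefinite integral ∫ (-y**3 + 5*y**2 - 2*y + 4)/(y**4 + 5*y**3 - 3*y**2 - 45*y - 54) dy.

Factor the denominator: (y - 3)*(y + 2)*(y + 3)**2.
Partial-fraction decomposition: 55/(9*(y + 3)) + 41/(3*(y + 3)**2) - 36/(5*(y + 2)) + 4/(45*(y - 3)).
Integrate each term; A/(y−a) gives A·log|y−a|; A/(y−a)² gives −A/(y−a).

4*log(y - 3)/45 - 36*log(y + 2)/5 + 55*log(y + 3)/9 - 41/(3*y + 9) + C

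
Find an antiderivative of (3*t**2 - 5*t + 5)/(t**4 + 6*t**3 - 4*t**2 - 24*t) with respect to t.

-5*log(t)/24 + 7*log(t - 2)/64 + 27*log(t + 2)/32 - 143*log(t + 6)/192 + C

Factor the denominator: t*(t - 2)*(t + 2)*(t + 6).
Partial-fraction decomposition: -143/(192*(t + 6)) + 27/(32*(t + 2)) + 7/(64*(t - 2)) - 5/(24*t).
Integrate each term: A/(t−a) contributes A·log|t−a|.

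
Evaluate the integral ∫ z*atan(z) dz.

Use integration by parts with u = arctan(z), dv = z dz.
Then du = 1/(z**2 + 1) dz.

z**2*atan(z)/2 - z/2 + atan(z)/2 + C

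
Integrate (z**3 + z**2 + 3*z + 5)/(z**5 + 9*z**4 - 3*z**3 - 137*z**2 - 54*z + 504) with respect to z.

5*log(z - 3)/42 - 23*log(z - 2)/270 - 11*log(z + 3)/60 + 55*log(z + 4)/126 - 31*log(z + 7)/108 + C

Factor the denominator: (z - 3)*(z - 2)*(z + 3)*(z + 4)*(z + 7).
Partial-fraction decomposition: -31/(108*(z + 7)) + 55/(126*(z + 4)) - 11/(60*(z + 3)) - 23/(270*(z - 2)) + 5/(42*(z - 3)).
Integrate each term: A/(z−a) contributes A·log|z−a|.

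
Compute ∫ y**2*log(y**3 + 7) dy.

Let u = y**3 + 7, so du = (3*y**2) dy.
The integral becomes (1/3)·∫ log(u) du; integrate by parts with u′=log(u), dv′=du.

y**3*log(y**3 + 7)/3 - y**3/3 + 7*log(y**3 + 7)/3 + C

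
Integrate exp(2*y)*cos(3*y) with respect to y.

3*exp(2*y)*sin(3*y)/13 + 2*exp(2*y)*cos(3*y)/13 + C

Let I denote the integral. Integrate by parts with u = cos(3*y), dv = exp(2*y) dy, so v = exp(2*y)/2: I = exp(2*y)*cos(3*y)/2 + (3/2)·∫ exp(2*y)*sin(3*y) dy.
Apply parts again with u = sin(3*y), dv = exp(2*y) dy: ∫ exp(2*y)*sin(3*y) dy = exp(2*y)*sin(3*y)/2 − (3/2)·I. Substituting back brings back I: I = 3*exp(2*y)*sin(3*y)/4 + exp(2*y)*cos(3*y)/2 − (9/4)·I.
Solving for I: (1 + 9/4)·I equals the remaining terms, so I = (4/13)·(3*exp(2*y)*sin(3*y)/4 + exp(2*y)*cos(3*y)/2).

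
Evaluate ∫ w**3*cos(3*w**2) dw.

w**2*sin(3*w**2)/6 + cos(3*w**2)/18 + C

Let u = w², du = 2w dw; rewrite as (1/2)∫ u^1·cos(3u) du.
Now integrate by parts 1 time.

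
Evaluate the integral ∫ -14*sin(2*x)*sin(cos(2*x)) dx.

Let u = cos(2*x), so du = (-2*sin(2*x)) dx.
Rewriting, the integral becomes 7·∫ sin(u) du = 7·-cos(u).
Substituting back, u = cos(2*x).

-7*cos(cos(2*x)) + C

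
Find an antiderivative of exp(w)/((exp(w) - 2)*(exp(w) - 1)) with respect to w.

log(exp(w) - 2) - log(exp(w) - 1) + C

Let u = e^w, du = e^w dw.
The integral becomes ∫ du/((u-2)(u-1)); decompose into partial fractions.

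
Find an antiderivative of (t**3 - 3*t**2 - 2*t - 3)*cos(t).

Use integration by parts with u = t**3 - 3*t**2 - 2*t - 3, dv = cos(t) dt, so v = sin(t).
Apply parts 3 times (tabular method): alternate signs, differentiate u down to 0, integrate dv up.

t**3*sin(t) - 3*t**2*sin(t) + 3*t**2*cos(t) - 8*t*sin(t) - 6*t*cos(t) + 3*sin(t) - 8*cos(t) + C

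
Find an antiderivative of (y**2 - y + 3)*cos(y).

Use integration by parts with u = y**2 - y + 3, dv = cos(y) dy, so v = sin(y).
Apply parts 2 times (tabular method): alternate signs, differentiate u down to 0, integrate dv up.

y**2*sin(y) - y*sin(y) + 2*y*cos(y) + sin(y) - cos(y) + C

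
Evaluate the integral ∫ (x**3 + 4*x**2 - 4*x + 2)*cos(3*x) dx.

x**3*sin(3*x)/3 + 4*x**2*sin(3*x)/3 + x**2*cos(3*x)/3 - 14*x*sin(3*x)/9 + 8*x*cos(3*x)/9 + 10*sin(3*x)/27 - 14*cos(3*x)/27 + C

Use integration by parts with u = x**3 + 4*x**2 - 4*x + 2, dv = cos(3*x) dx, so v = sin(3*x)/3.
Apply parts 3 times (tabular method): alternate signs, differentiate u down to 0, integrate dv up.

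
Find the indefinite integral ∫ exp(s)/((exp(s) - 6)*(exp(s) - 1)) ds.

Let u = e^s, du = e^s ds.
The integral becomes ∫ du/((u-6)(u-1)); decompose into partial fractions.

log(exp(s) - 6)/5 - log(exp(s) - 1)/5 + C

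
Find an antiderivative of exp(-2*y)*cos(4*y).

exp(-2*y)*sin(4*y)/5 - exp(-2*y)*cos(4*y)/10 + C

Let I denote the integral. Integrate by parts with u = cos(4*y), dv = exp(-2*y) dy, so v = -exp(-2*y)/2: I = -exp(-2*y)*cos(4*y)/2 − 2·∫ exp(-2*y)*sin(4*y) dy.
Apply parts again with u = sin(4*y), dv = exp(-2*y) dy: ∫ exp(-2*y)*sin(4*y) dy = -exp(-2*y)*sin(4*y)/2 + 2·I. Substituting back brings back I: I = exp(-2*y)*sin(4*y) - exp(-2*y)*cos(4*y)/2 − 4·I.
Solving for I: (1 + 4)·I equals the remaining terms, so I = (1/5)·(exp(-2*y)*sin(4*y) - exp(-2*y)*cos(4*y)/2).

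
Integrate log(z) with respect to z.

Use integration by parts with u = log(z), dv = dz.
Then du = 1/z dz and v = z.

z*log(z) - z + C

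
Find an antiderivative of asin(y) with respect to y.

Use integration by parts with u = arcsin(y), dv = dy.
Then du = 1/sqrt(-y**2 + 1) dy.

y*asin(y) + sqrt(-y**2 + 1) + C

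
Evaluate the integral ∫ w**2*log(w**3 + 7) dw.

Let u = w**3 + 7, so du = (3*w**2) dw.
The integral becomes (1/3)·∫ log(u) du; integrate by parts with u′=log(u), dv′=du.

w**3*log(w**3 + 7)/3 - w**3/3 + 7*log(w**3 + 7)/3 + C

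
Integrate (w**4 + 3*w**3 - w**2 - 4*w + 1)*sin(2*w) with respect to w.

Use integration by parts with u = w**4 + 3*w**3 - w**2 - 4*w + 1, dv = sin(2*w) dw, so v = -cos(2*w)/2.
Apply parts 4 times (tabular method): alternate signs, differentiate u down to 0, integrate dv up.

-w**4*cos(2*w)/2 + w**3*sin(2*w) - 3*w**3*cos(2*w)/2 + 9*w**2*sin(2*w)/4 + 2*w**2*cos(2*w) - 2*w*sin(2*w) + 17*w*cos(2*w)/4 - 17*sin(2*w)/8 - 3*cos(2*w)/2 + C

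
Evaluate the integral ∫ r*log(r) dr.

Use integration by parts with u = log(r), dv = r dr.
Then du = 1/r dr and v = r**2/2.

r**2*log(r)/2 - r**2/4 + C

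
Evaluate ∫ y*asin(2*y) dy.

y**2*asin(2*y)/2 + y*sqrt(-4*y**2 + 1)/8 - asin(2*y)/16 + C

Use integration by parts with u = arcsin(2*y), dv = y dy.
Then du = 2/sqrt(-4*y**2 + 1) dy.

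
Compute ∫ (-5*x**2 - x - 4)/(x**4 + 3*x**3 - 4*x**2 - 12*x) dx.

log(x)/3 - 13*log(x - 2)/20 - 11*log(x + 2)/4 + 46*log(x + 3)/15 + C

Factor the denominator: x*(x - 2)*(x + 2)*(x + 3).
Partial-fraction decomposition: 46/(15*(x + 3)) - 11/(4*(x + 2)) - 13/(20*(x - 2)) + 1/(3*x).
Integrate each term: A/(x−a) contributes A·log|x−a|.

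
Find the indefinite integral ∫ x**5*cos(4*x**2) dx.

Let u = x², du = 2x dx; rewrite as (1/2)∫ u^2·cos(4u) du.
Now integrate by parts 2 times.

x**4*sin(4*x**2)/8 + x**2*cos(4*x**2)/16 - sin(4*x**2)/64 + C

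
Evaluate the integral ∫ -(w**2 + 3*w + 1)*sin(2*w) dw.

Use integration by parts with u = w**2 + 3*w + 1, dv = -sin(2*w) dw, so v = cos(2*w)/2.
Apply parts 2 times (tabular method): alternate signs, differentiate u down to 0, integrate dv up.

w**2*cos(2*w)/2 - w*sin(2*w)/2 + 3*w*cos(2*w)/2 - 3*sin(2*w)/4 + cos(2*w)/4 + C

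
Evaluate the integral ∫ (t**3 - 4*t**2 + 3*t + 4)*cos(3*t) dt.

t**3*sin(3*t)/3 - 4*t**2*sin(3*t)/3 + t**2*cos(3*t)/3 + 7*t*sin(3*t)/9 - 8*t*cos(3*t)/9 + 44*sin(3*t)/27 + 7*cos(3*t)/27 + C

Use integration by parts with u = t**3 - 4*t**2 + 3*t + 4, dv = cos(3*t) dt, so v = sin(3*t)/3.
Apply parts 3 times (tabular method): alternate signs, differentiate u down to 0, integrate dv up.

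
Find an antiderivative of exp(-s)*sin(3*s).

Let I denote the integral. Integrate by parts with u = sin(3*s), dv = exp(-s) ds, so v = -exp(-s): I = -exp(-s)*sin(3*s) + 3·∫ exp(-s)*cos(3*s) ds.
Apply parts again with u = cos(3*s), dv = exp(-s) ds: ∫ exp(-s)*cos(3*s) ds = -exp(-s)*cos(3*s) − 3·I. Substituting back brings back I: I = -exp(-s)*sin(3*s) - 3*exp(-s)*cos(3*s) − 9·I.
Solving for I: (1 + 9)·I equals the remaining terms, so I = (1/10)·(-exp(-s)*sin(3*s) - 3*exp(-s)*cos(3*s)).

-exp(-s)*sin(3*s)/10 - 3*exp(-s)*cos(3*s)/10 + C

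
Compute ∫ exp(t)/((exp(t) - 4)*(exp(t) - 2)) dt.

log(exp(t) - 4)/2 - log(exp(t) - 2)/2 + C

Let u = e^t, du = e^t dt.
The integral becomes ∫ du/((u-2)(u-4)); decompose into partial fractions.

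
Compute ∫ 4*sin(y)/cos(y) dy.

Let u = cos(y), so du = (-sin(y)) dy.
Rewriting, the integral becomes -4·∫ 1/u du = -4·log(u).
Substituting back, u = cos(y).

-4*log(cos(y)) + C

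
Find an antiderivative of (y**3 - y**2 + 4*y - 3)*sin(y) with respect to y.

Use integration by parts with u = y**3 - y**2 + 4*y - 3, dv = sin(y) dy, so v = -cos(y).
Apply parts 3 times (tabular method): alternate signs, differentiate u down to 0, integrate dv up.

-y**3*cos(y) + 3*y**2*sin(y) + y**2*cos(y) - 2*y*sin(y) + 2*y*cos(y) - 2*sin(y) + cos(y) + C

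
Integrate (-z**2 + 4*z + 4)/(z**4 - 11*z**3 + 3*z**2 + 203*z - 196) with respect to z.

-371*log(z - 7)/4356 + 7*log(z - 1)/180 + 28*log(z + 4)/605 + 17/(66*z - 462) + C

Factor the denominator: (z - 7)**2*(z - 1)*(z + 4).
Partial-fraction decomposition: 28/(605*(z + 4)) + 7/(180*(z - 1)) - 371/(4356*(z - 7)) - 17/(66*(z - 7)**2).
Integrate each term; A/(z−a) gives A·log|z−a|; A/(z−a)² gives −A/(z−a).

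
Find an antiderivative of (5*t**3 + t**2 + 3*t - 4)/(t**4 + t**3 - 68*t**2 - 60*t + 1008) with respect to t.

Factor the denominator: (t - 7)*(t - 4)*(t + 6)**2.
Partial-fraction decomposition: 856/(325*(t + 6)) - 41/(5*(t + 6)**2) - 86/(75*(t - 4)) + 137/(39*(t - 7)).
Integrate each term; A/(t−a) gives A·log|t−a|; A/(t−a)² gives −A/(t−a).

137*log(t - 7)/39 - 86*log(t - 4)/75 + 856*log(t + 6)/325 + 41/(5*t + 30) + C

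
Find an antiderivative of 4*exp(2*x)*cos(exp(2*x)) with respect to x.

Let u = exp(2*x), so du = (2*exp(2*x)) dx.
Rewriting, the integral becomes 2·∫ cos(u) du = 2·sin(u).
Substituting back, u = exp(2*x).

2*sin(exp(2*x)) + C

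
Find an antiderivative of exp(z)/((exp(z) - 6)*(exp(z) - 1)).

Let u = e^z, du = e^z dz.
The integral becomes ∫ du/((u-6)(u-1)); decompose into partial fractions.

log(exp(z) - 6)/5 - log(exp(z) - 1)/5 + C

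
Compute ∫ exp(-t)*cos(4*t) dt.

4*exp(-t)*sin(4*t)/17 - exp(-t)*cos(4*t)/17 + C

Let I denote the integral. Integrate by parts with u = cos(4*t), dv = exp(-t) dt, so v = -exp(-t): I = -exp(-t)*cos(4*t) − 4·∫ exp(-t)*sin(4*t) dt.
Apply parts again with u = sin(4*t), dv = exp(-t) dt: ∫ exp(-t)*sin(4*t) dt = -exp(-t)*sin(4*t) + 4·I. Substituting back brings back I: I = 4*exp(-t)*sin(4*t) - exp(-t)*cos(4*t) − 16·I.
Solving for I: (1 + 16)·I equals the remaining terms, so I = (1/17)·(4*exp(-t)*sin(4*t) - exp(-t)*cos(4*t)).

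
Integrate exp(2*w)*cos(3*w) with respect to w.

3*exp(2*w)*sin(3*w)/13 + 2*exp(2*w)*cos(3*w)/13 + C

Let I denote the integral. Integrate by parts with u = cos(3*w), dv = exp(2*w) dw, so v = exp(2*w)/2: I = exp(2*w)*cos(3*w)/2 + (3/2)·∫ exp(2*w)*sin(3*w) dw.
Apply parts again with u = sin(3*w), dv = exp(2*w) dw: ∫ exp(2*w)*sin(3*w) dw = exp(2*w)*sin(3*w)/2 − (3/2)·I. Substituting back brings back I: I = 3*exp(2*w)*sin(3*w)/4 + exp(2*w)*cos(3*w)/2 − (9/4)·I.
Solving for I: (1 + 9/4)·I equals the remaining terms, so I = (4/13)·(3*exp(2*w)*sin(3*w)/4 + exp(2*w)*cos(3*w)/2).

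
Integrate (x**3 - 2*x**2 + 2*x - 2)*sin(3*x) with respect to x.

-x**3*cos(3*x)/3 + x**2*sin(3*x)/3 + 2*x**2*cos(3*x)/3 - 4*x*sin(3*x)/9 - 4*x*cos(3*x)/9 + 4*sin(3*x)/27 + 14*cos(3*x)/27 + C

Use integration by parts with u = x**3 - 2*x**2 + 2*x - 2, dv = sin(3*x) dx, so v = -cos(3*x)/3.
Apply parts 3 times (tabular method): alternate signs, differentiate u down to 0, integrate dv up.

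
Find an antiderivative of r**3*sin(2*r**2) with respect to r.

-r**2*cos(2*r**2)/4 + sin(2*r**2)/8 + C

Let u = r², du = 2r dr; rewrite as (1/2)∫ u^1·sin(2u) du.
Now integrate by parts 1 time.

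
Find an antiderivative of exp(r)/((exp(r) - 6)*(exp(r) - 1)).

Let u = e^r, du = e^r dr.
The integral becomes ∫ du/((u-6)(u-1)); decompose into partial fractions.

log(exp(r) - 6)/5 - log(exp(r) - 1)/5 + C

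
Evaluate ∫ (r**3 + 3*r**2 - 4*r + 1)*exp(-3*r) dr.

(-9*r**3 - 36*r**2 + 12*r - 5)*exp(-3*r)/27 + C

Use integration by parts with u = r**3 + 3*r**2 - 4*r + 1, dv = exp(-3*r) dr, so v = -exp(-3*r)/3.
Apply parts 3 times (tabular method): alternate signs, differentiate u down to 0, integrate dv up.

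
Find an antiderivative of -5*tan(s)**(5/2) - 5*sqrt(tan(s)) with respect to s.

Let u = tan(s), so du = (tan(s)**2 + 1) ds.
Rewriting, the integral becomes -5·∫ √u du = -5·(2/3)u^(3/2).
Substituting back, u = tan(s).

-10*tan(s)**(3/2)/3 + C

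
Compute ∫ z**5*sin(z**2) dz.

-z**4*cos(z**2)/2 + z**2*sin(z**2) + cos(z**2) + C

Let u = z², du = 2z dz; rewrite as (1/2)∫ u^2·sin(1u) du.
Now integrate by parts 2 times.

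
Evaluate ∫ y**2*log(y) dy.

Use integration by parts with u = log(y), dv = y**2 dy.
Then du = 1/y dy and v = y**3/3.

y**3*log(y)/3 - y**3/9 + C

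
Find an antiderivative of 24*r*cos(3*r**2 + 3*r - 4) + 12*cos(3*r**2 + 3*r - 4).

Let u = 3*r**2 + 3*r - 4, so du = (6*r + 3) dr.
Rewriting, the integral becomes 4·∫ cos(u) du = 4·sin(u).
Substituting back, u = 3*r**2 + 3*r - 4.

4*sin(3*r**2 + 3*r - 4) + C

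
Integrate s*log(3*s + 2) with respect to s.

s**2*log(3*s + 2)/2 - s**2/4 + s/3 - 2*log(3*s + 2)/9 + C

Use integration by parts with u = log(3*s + 2), dv = s ds.
Then du = 3/(3*s + 2) ds and v = s**2/2.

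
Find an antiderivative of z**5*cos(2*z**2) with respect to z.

Let u = z², du = 2z dz; rewrite as (1/2)∫ u^2·cos(2u) du.
Now integrate by parts 2 times.

z**4*sin(2*z**2)/4 + z**2*cos(2*z**2)/4 - sin(2*z**2)/8 + C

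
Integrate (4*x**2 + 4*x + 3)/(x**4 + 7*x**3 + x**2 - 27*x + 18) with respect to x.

215*log(x - 1)/784 + 9*log(x + 3)/16 - 41*log(x + 6)/49 - 11/(28*x - 28) + C

Factor the denominator: (x - 1)**2*(x + 3)*(x + 6).
Partial-fraction decomposition: -41/(49*(x + 6)) + 9/(16*(x + 3)) + 215/(784*(x - 1)) + 11/(28*(x - 1)**2).
Integrate each term; A/(x−a) gives A·log|x−a|; A/(x−a)² gives −A/(x−a).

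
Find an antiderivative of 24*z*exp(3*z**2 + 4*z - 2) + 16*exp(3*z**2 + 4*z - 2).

4*exp(3*z**2 + 4*z - 2) + C

Let u = 3*z**2 + 4*z - 2, so du = (6*z + 4) dz.
Rewriting, the integral becomes 4·∫ e^u du = 4·e^u.
Substituting back, u = 3*z**2 + 4*z - 2.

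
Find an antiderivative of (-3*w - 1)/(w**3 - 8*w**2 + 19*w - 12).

-13*log(w - 4)/3 + 5*log(w - 3) - 2*log(w - 1)/3 + C

Factor the denominator: (w - 4)*(w - 3)*(w - 1).
Partial-fraction decomposition: -2/(3*(w - 1)) + 5/(w - 3) - 13/(3*(w - 4)).
Integrate each term: A/(w−a) contributes A·log|w−a|.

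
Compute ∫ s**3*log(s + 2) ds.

Use integration by parts with u = log(s + 2), dv = s**3 ds.
Then du = 1/(s + 2) ds and v = s**4/4.

s**4*log(s + 2)/4 - s**4/16 + s**3/6 - s**2/2 + 2*s - 4*log(s + 2) + C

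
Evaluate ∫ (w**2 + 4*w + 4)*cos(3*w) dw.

w**2*sin(3*w)/3 + 4*w*sin(3*w)/3 + 2*w*cos(3*w)/9 + 34*sin(3*w)/27 + 4*cos(3*w)/9 + C

Use integration by parts with u = w**2 + 4*w + 4, dv = cos(3*w) dw, so v = sin(3*w)/3.
Apply parts 2 times (tabular method): alternate signs, differentiate u down to 0, integrate dv up.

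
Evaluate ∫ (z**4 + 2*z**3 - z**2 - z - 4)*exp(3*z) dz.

(27*z**4 + 18*z**3 - 45*z**2 + 3*z - 109)*exp(3*z)/81 + C

Use integration by parts with u = z**4 + 2*z**3 - z**2 - z - 4, dv = exp(3*z) dz, so v = exp(3*z)/3.
Apply parts 4 times (tabular method): alternate signs, differentiate u down to 0, integrate dv up.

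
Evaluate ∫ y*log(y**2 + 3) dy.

Let u = y**2 + 3, so du = (2*y) dy.
The integral becomes (1/2)·∫ log(u) du; integrate by parts with u′=log(u), dv′=du.

y**2*log(y**2 + 3)/2 - y**2/2 + 3*log(y**2 + 3)/2 + C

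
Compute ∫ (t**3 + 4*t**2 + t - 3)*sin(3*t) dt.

-t**3*cos(3*t)/3 + t**2*sin(3*t)/3 - 4*t**2*cos(3*t)/3 + 8*t*sin(3*t)/9 - t*cos(3*t)/9 + sin(3*t)/27 + 35*cos(3*t)/27 + C

Use integration by parts with u = t**3 + 4*t**2 + t - 3, dv = sin(3*t) dt, so v = -cos(3*t)/3.
Apply parts 3 times (tabular method): alternate signs, differentiate u down to 0, integrate dv up.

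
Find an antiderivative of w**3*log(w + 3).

w**4*log(w + 3)/4 - w**4/16 + w**3/4 - 9*w**2/8 + 27*w/4 - 81*log(w + 3)/4 + C

Use integration by parts with u = log(w + 3), dv = w**3 dw.
Then du = 1/(w + 3) dw and v = w**4/4.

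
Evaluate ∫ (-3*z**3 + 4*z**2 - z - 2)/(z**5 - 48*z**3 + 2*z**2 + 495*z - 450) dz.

Factor the denominator: (z - 6)*(z - 3)*(z - 1)*(z + 5)**2.
Partial-fraction decomposition: 10973/(69696*(z + 5)) - 239/(264*(z + 5)**2) - 1/(180*(z - 1)) + 25/(192*(z - 3)) - 512/(1815*(z - 6)).
Integrate each term; A/(z−a) gives A·log|z−a|; A/(z−a)² gives −A/(z−a).

-512*log(z - 6)/1815 + 25*log(z - 3)/192 - log(z - 1)/180 + 10973*log(z + 5)/69696 + 239/(264*z + 1320) + C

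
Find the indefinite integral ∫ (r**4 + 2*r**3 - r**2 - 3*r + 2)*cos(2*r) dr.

Use integration by parts with u = r**4 + 2*r**3 - r**2 - 3*r + 2, dv = cos(2*r) dr, so v = sin(2*r)/2.
Apply parts 4 times (tabular method): alternate signs, differentiate u down to 0, integrate dv up.

r**4*sin(2*r)/2 + r**3*sin(2*r) + r**3*cos(2*r) - 2*r**2*sin(2*r) + 3*r**2*cos(2*r)/2 - 3*r*sin(2*r) - 2*r*cos(2*r) + 2*sin(2*r) - 3*cos(2*r)/2 + C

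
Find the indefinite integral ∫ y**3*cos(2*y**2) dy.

Let u = y², du = 2y dy; rewrite as (1/2)∫ u^1·cos(2u) du.
Now integrate by parts 1 time.

y**2*sin(2*y**2)/4 + cos(2*y**2)/8 + C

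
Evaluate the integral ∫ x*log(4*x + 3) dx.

x**2*log(4*x + 3)/2 - x**2/4 + 3*x/8 - 9*log(4*x + 3)/32 + C

Use integration by parts with u = log(4*x + 3), dv = x dx.
Then du = 4/(4*x + 3) dx and v = x**2/2.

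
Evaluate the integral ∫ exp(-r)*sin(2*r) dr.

-exp(-r)*sin(2*r)/5 - 2*exp(-r)*cos(2*r)/5 + C

Let I denote the integral. Integrate by parts with u = sin(2*r), dv = exp(-r) dr, so v = -exp(-r): I = -exp(-r)*sin(2*r) + 2·∫ exp(-r)*cos(2*r) dr.
Apply parts again with u = cos(2*r), dv = exp(-r) dr: ∫ exp(-r)*cos(2*r) dr = -exp(-r)*cos(2*r) − 2·I. Substituting back brings back I: I = -exp(-r)*sin(2*r) - 2*exp(-r)*cos(2*r) − 4·I.
Solving for I: (1 + 4)·I equals the remaining terms, so I = (1/5)·(-exp(-r)*sin(2*r) - 2*exp(-r)*cos(2*r)).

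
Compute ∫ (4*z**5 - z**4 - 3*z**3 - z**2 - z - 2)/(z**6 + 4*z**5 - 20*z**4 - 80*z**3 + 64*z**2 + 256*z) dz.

Factor the denominator: z*(z - 4)*(z - 2)*(z + 2)*(z + 4)**2.
Partial-fraction decomposition: 10693/(4608*(z + 4)) - 2087/(192*(z + 4)**2) + 31/(48*(z + 2)) - 5/(36*(z - 2)) + 1813/(1536*(z - 4)) - 1/(128*z).
Integrate each term; A/(z−a) gives A·log|z−a|; A/(z−a)² gives −A/(z−a).

-log(z)/128 + 1813*log(z - 4)/1536 - 5*log(z - 2)/36 + 31*log(z + 2)/48 + 10693*log(z + 4)/4608 + 2087/(192*z + 768) + C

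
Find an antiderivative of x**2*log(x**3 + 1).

Let u = x**3 + 1, so du = (3*x**2) dx.
The integral becomes (1/3)·∫ log(u) du; integrate by parts with u′=log(u), dv′=du.

x**3*log(x**3 + 1)/3 - x**3/3 + log(x**3 + 1)/3 + C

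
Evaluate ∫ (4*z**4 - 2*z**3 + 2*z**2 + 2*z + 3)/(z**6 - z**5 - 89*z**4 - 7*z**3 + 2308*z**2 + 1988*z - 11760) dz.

3285059*log(z - 7)/24538800 + 3*log(z - 2)/400 - 393*log(z + 4)/484 + 133*log(z + 5)/48 - 5679*log(z + 6)/2704 - 3011/(2860*z - 20020) + C

Factor the denominator: (z - 7)**2*(z - 2)*(z + 4)*(z + 5)*(z + 6).
Partial-fraction decomposition: -5679/(2704*(z + 6)) + 133/(48*(z + 5)) - 393/(484*(z + 4)) + 3/(400*(z - 2)) + 3285059/(24538800*(z - 7)) + 3011/(2860*(z - 7)**2).
Integrate each term; A/(z−a) gives A·log|z−a|; A/(z−a)² gives −A/(z−a).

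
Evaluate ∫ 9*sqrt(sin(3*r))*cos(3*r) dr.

2*sin(3*r)**(3/2) + C

Let u = sin(3*r), so du = (3*cos(3*r)) dr.
Rewriting, the integral becomes 3·∫ √u du = 3·(2/3)u^(3/2).
Substituting back, u = sin(3*r).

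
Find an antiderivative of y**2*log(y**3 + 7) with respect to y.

Let u = y**3 + 7, so du = (3*y**2) dy.
The integral becomes (1/3)·∫ log(u) du; integrate by parts with u′=log(u), dv′=du.

y**3*log(y**3 + 7)/3 - y**3/3 + 7*log(y**3 + 7)/3 + C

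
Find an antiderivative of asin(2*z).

Use integration by parts with u = arcsin(2*z), dv = dz.
Then du = 2/sqrt(-4*z**2 + 1) dz.

z*asin(2*z) + sqrt(-4*z**2 + 1)/2 + C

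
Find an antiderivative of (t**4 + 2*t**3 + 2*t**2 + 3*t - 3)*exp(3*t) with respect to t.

(27*t**4 + 18*t**3 + 36*t**2 + 57*t - 100)*exp(3*t)/81 + C

Use integration by parts with u = t**4 + 2*t**3 + 2*t**2 + 3*t - 3, dv = exp(3*t) dt, so v = exp(3*t)/3.
Apply parts 4 times (tabular method): alternate signs, differentiate u down to 0, integrate dv up.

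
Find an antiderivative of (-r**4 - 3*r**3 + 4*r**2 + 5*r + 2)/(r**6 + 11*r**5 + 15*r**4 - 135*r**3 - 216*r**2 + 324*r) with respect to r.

log(r)/162 - 109*log(r - 3)/2916 - log(r - 1)/56 - 23*log(r + 3)/648 + 863*log(r + 6)/10206 + 38/(81*r + 486) + C

Factor the denominator: r*(r - 3)*(r - 1)*(r + 3)*(r + 6)**2.
Partial-fraction decomposition: 863/(10206*(r + 6)) - 38/(81*(r + 6)**2) - 23/(648*(r + 3)) - 1/(56*(r - 1)) - 109/(2916*(r - 3)) + 1/(162*r).
Integrate each term; A/(r−a) gives A·log|r−a|; A/(r−a)² gives −A/(r−a).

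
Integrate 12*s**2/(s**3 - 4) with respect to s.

4*log(s**3 - 4) + C

Let u = s**3 - 4, so du = (3*s**2) ds.
Rewriting, the integral becomes 4·∫ 1/u du = 4·log(u).
Substituting back, u = s**3 - 4.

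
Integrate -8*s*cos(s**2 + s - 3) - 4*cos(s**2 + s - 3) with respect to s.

-4*sin(s**2 + s - 3) + C

Let u = s**2 + s - 3, so du = (2*s + 1) ds.
Rewriting, the integral becomes -4·∫ cos(u) du = -4·sin(u).
Substituting back, u = s**2 + s - 3.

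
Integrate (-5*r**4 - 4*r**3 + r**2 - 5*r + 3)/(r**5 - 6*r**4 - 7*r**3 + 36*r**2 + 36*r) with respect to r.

log(r)/12 - 815*log(r - 6)/112 + 43*log(r - 3)/15 - 2*log(r + 1)/7 - 31*log(r + 2)/80 + C

Factor the denominator: r*(r - 6)*(r - 3)*(r + 1)*(r + 2).
Partial-fraction decomposition: -31/(80*(r + 2)) - 2/(7*(r + 1)) + 43/(15*(r - 3)) - 815/(112*(r - 6)) + 1/(12*r).
Integrate each term: A/(r−a) contributes A·log|r−a|.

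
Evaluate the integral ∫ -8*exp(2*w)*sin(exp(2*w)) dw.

4*cos(exp(2*w)) + C

Let u = exp(2*w), so du = (2*exp(2*w)) dw.
Rewriting, the integral becomes -4·∫ sin(u) du = -4·-cos(u).
Substituting back, u = exp(2*w).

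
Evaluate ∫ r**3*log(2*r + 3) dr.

Use integration by parts with u = log(2*r + 3), dv = r**3 dr.
Then du = 2/(2*r + 3) dr and v = r**4/4.

r**4*log(2*r + 3)/4 - r**4/16 + r**3/8 - 9*r**2/32 + 27*r/32 - 81*log(2*r + 3)/64 + C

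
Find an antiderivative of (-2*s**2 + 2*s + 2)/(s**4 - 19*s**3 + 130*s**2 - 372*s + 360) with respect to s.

101*log(s - 6)/8 - 38*log(s - 5)/3 + log(s - 2)/24 + 29/(2*s - 12) + C

Factor the denominator: (s - 6)**2*(s - 5)*(s - 2).
Partial-fraction decomposition: 1/(24*(s - 2)) - 38/(3*(s - 5)) + 101/(8*(s - 6)) - 29/(2*(s - 6)**2).
Integrate each term; A/(s−a) gives A·log|s−a|; A/(s−a)² gives −A/(s−a).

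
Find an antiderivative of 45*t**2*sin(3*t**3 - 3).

Let u = 3*t**3 - 3, so du = (9*t**2) dt.
Rewriting, the integral becomes 5·∫ sin(u) du = 5·-cos(u).
Substituting back, u = 3*t**3 - 3.

-5*cos(3*t**3 - 3) + C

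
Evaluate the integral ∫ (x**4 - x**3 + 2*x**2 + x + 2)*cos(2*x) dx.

x**4*sin(2*x)/2 - x**3*sin(2*x)/2 + x**3*cos(2*x) - x**2*sin(2*x)/2 - 3*x**2*cos(2*x)/4 + 5*x*sin(2*x)/4 - x*cos(2*x)/2 + 5*sin(2*x)/4 + 5*cos(2*x)/8 + C

Use integration by parts with u = x**4 - x**3 + 2*x**2 + x + 2, dv = cos(2*x) dx, so v = sin(2*x)/2.
Apply parts 4 times (tabular method): alternate signs, differentiate u down to 0, integrate dv up.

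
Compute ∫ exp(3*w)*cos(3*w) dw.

exp(3*w)*sin(3*w)/6 + exp(3*w)*cos(3*w)/6 + C

Let I denote the integral. Integrate by parts with u = cos(3*w), dv = exp(3*w) dw, so v = exp(3*w)/3: I = exp(3*w)*cos(3*w)/3 + ∫ exp(3*w)*sin(3*w) dw.
Apply parts again with u = sin(3*w), dv = exp(3*w) dw: ∫ exp(3*w)*sin(3*w) dw = exp(3*w)*sin(3*w)/3 − I. Substituting back brings back I: I = exp(3*w)*sin(3*w)/3 + exp(3*w)*cos(3*w)/3 − I.
Solving for I: (1 + 1)·I equals the remaining terms, so I = (1/2)·(exp(3*w)*sin(3*w)/3 + exp(3*w)*cos(3*w)/3).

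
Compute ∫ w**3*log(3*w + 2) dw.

Use integration by parts with u = log(3*w + 2), dv = w**3 dw.
Then du = 3/(3*w + 2) dw and v = w**4/4.

w**4*log(3*w + 2)/4 - w**4/16 + w**3/18 - w**2/18 + 2*w/27 - 4*log(3*w + 2)/81 + C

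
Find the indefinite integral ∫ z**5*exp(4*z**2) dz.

Let u = z², du = 2z dz; rewrite as (1/2)∫ u^2·exp(4u) du.
Now integrate by parts 2 times.

(8*z**4 - 4*z**2 + 1)*exp(4*z**2)/64 + C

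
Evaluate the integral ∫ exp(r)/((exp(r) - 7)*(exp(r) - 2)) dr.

Let u = e^r, du = e^r dr.
The integral becomes ∫ du/((u-2)(u-7)); decompose into partial fractions.

log(exp(r) - 7)/5 - log(exp(r) - 2)/5 + C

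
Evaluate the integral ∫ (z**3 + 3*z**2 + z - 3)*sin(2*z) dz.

-z**3*cos(2*z)/2 + 3*z**2*sin(2*z)/4 - 3*z**2*cos(2*z)/2 + 3*z*sin(2*z)/2 + z*cos(2*z)/4 - sin(2*z)/8 + 9*cos(2*z)/4 + C

Use integration by parts with u = z**3 + 3*z**2 + z - 3, dv = sin(2*z) dz, so v = -cos(2*z)/2.
Apply parts 3 times (tabular method): alternate signs, differentiate u down to 0, integrate dv up.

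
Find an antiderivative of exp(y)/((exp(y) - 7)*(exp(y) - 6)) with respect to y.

Let u = e^y, du = e^y dy.
The integral becomes ∫ du/((u-6)(u-7)); decompose into partial fractions.

log(exp(y) - 7) - log(exp(y) - 6) + C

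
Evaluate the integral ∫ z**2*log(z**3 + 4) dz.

Let u = z**3 + 4, so du = (3*z**2) dz.
The integral becomes (1/3)·∫ log(u) du; integrate by parts with u′=log(u), dv′=du.

z**3*log(z**3 + 4)/3 - z**3/3 + 4*log(z**3 + 4)/3 + C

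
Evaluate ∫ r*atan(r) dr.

r**2*atan(r)/2 - r/2 + atan(r)/2 + C

Use integration by parts with u = arctan(r), dv = r dr.
Then du = 1/(r**2 + 1) dr.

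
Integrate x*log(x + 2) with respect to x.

x**2*log(x + 2)/2 - x**2/4 + x - 2*log(x + 2) + C

Use integration by parts with u = log(x + 2), dv = x dx.
Then du = 1/(x + 2) dx and v = x**2/2.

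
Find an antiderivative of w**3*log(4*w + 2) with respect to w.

Use integration by parts with u = log(4*w + 2), dv = w**3 dw.
Then du = 4/(4*w + 2) dw and v = w**4/4.

w**4*log(4*w + 2)/4 - w**4/16 + w**3/24 - w**2/32 + w/32 - log(2*w + 1)/64 + C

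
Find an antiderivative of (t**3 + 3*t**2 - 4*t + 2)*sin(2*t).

-t**3*cos(2*t)/2 + 3*t**2*sin(2*t)/4 - 3*t**2*cos(2*t)/2 + 3*t*sin(2*t)/2 + 11*t*cos(2*t)/4 - 11*sin(2*t)/8 - cos(2*t)/4 + C

Use integration by parts with u = t**3 + 3*t**2 - 4*t + 2, dv = sin(2*t) dt, so v = -cos(2*t)/2.
Apply parts 3 times (tabular method): alternate signs, differentiate u down to 0, integrate dv up.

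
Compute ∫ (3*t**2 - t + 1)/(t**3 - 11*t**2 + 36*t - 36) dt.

Factor the denominator: (t - 6)*(t - 3)*(t - 2).
Partial-fraction decomposition: 11/(4*(t - 2)) - 25/(3*(t - 3)) + 103/(12*(t - 6)).
Integrate each term: A/(t−a) contributes A·log|t−a|.

103*log(t - 6)/12 - 25*log(t - 3)/3 + 11*log(t - 2)/4 + C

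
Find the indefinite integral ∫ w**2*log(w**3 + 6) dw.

w**3*log(w**3 + 6)/3 - w**3/3 + 2*log(w**3 + 6) + C

Let u = w**3 + 6, so du = (3*w**2) dw.
The integral becomes (1/3)·∫ log(u) du; integrate by parts with u′=log(u), dv′=du.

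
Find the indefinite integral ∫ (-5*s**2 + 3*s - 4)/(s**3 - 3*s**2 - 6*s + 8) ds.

-4*log(s - 4) + 2*log(s - 1)/3 - 5*log(s + 2)/3 + C

Factor the denominator: (s - 4)*(s - 1)*(s + 2).
Partial-fraction decomposition: -5/(3*(s + 2)) + 2/(3*(s - 1)) - 4/(s - 4).
Integrate each term: A/(s−a) contributes A·log|s−a|.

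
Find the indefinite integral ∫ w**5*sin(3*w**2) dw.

Let u = w², du = 2w dw; rewrite as (1/2)∫ u^2·sin(3u) du.
Now integrate by parts 2 times.

-w**4*cos(3*w**2)/6 + w**2*sin(3*w**2)/9 + cos(3*w**2)/27 + C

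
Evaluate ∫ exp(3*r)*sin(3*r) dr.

Let I denote the integral. Integrate by parts with u = sin(3*r), dv = exp(3*r) dr, so v = exp(3*r)/3: I = exp(3*r)*sin(3*r)/3 − ∫ exp(3*r)*cos(3*r) dr.
Apply parts again with u = cos(3*r), dv = exp(3*r) dr: ∫ exp(3*r)*cos(3*r) dr = exp(3*r)*cos(3*r)/3 + I. Substituting back brings back I: I = exp(3*r)*sin(3*r)/3 - exp(3*r)*cos(3*r)/3 − I.
Solving for I: (1 + 1)·I equals the remaining terms, so I = (1/2)·(exp(3*r)*sin(3*r)/3 - exp(3*r)*cos(3*r)/3).

exp(3*r)*sin(3*r)/6 - exp(3*r)*cos(3*r)/6 + C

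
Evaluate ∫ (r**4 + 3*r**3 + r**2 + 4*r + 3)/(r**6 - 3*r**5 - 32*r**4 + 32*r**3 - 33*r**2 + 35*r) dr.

Factor the denominator: r*(r - 7)*(r - 1)*(r + 5)*(r**2 + 1).
Partial-fraction decomposition: -(4*r - 7)/(130*(r**2 + 1)) - 43/(1560*(r + 5)) - 1/(6*(r - 1)) + 39/(280*(r - 7)) + 3/(35*r).
Integrate each term; A/(r−a) gives A·log|r−a|; the (Br+D)/(r²+p²) term gives a log and an atan.

3*log(r)/35 + 39*log(r - 7)/280 - log(r - 1)/6 - 43*log(r + 5)/1560 - log(r**2 + 1)/65 + 7*atan(r)/130 + C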